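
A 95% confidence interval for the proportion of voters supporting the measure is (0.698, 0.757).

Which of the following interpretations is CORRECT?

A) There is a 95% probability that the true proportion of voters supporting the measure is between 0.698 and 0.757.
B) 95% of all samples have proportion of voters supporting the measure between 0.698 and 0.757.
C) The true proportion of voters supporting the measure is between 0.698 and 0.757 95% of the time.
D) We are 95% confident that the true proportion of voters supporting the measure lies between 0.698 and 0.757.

A confidence interval represents our confidence in the procedure, not a probability statement about the parameter.

Key concept: If we repeated this sampling process many times and computed a 95% CI each time, about 95% of those intervals would contain the true population parameter.

For this specific interval (0.698, 0.757):
- Midpoint (point estimate): 0.7275
- Margin of error: 0.0295

The correct interpretation is the one stating confidence that the true parameter lies in the interval — option D.

D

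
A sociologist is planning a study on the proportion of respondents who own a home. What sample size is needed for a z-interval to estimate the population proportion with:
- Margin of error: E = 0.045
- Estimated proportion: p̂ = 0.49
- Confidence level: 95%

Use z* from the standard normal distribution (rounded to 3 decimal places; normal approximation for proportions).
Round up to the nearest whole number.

Using z* for proportion z-interval (normal approximation).

For 95% confidence, z* = 1.96 (from standard normal table)

Sample size formula for proportion z-interval: n = z*²p̂(1-p̂)/E²

n = 1.96² × 0.49 × 0.51 / 0.045²
  = 3.8416 × 0.2499 / 0.002025
  = 474.0819

Round up to the nearest whole number: n = 475

475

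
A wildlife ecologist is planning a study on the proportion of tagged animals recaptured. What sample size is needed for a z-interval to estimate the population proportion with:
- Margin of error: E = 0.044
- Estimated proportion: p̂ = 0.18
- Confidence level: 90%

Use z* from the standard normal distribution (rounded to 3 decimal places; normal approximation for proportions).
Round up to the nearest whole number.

Using z* for proportion z-interval (normal approximation).

For 90% confidence, z* = 1.645 (from standard normal table)

Sample size formula for proportion z-interval: n = z*²p̂(1-p̂)/E²

n = 1.645² × 0.18 × 0.82 / 0.044²
  = 2.706025 × 0.1476 / 0.001936
  = 206.3065

Round up to the nearest whole number: n = 207

207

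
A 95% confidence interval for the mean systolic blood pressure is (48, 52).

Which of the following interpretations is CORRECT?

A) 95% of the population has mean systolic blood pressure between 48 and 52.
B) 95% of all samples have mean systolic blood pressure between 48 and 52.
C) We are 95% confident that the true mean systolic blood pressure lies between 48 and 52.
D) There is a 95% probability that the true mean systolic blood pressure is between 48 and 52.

A confidence interval represents our confidence in the procedure, not a probability statement about the parameter.

Key concept: If we repeated this sampling process many times and computed a 95% CI each time, about 95% of those intervals would contain the true population parameter.

For this specific interval (48, 52):
- Midpoint (point estimate): 50
- Margin of error: 2

The correct interpretation is the one stating confidence that the true parameter lies in the interval — option C.

C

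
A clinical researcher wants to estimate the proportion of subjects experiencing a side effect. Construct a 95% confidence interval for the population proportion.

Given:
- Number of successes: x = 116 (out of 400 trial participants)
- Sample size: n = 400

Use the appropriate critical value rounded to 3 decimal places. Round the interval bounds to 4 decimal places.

Sample proportion: p̂ = 116/400 = 0.290000

Check conditions for normal approximation:
  np̂ = 116 ≥ 10 ✓
  n(1-p̂) = 284 ≥ 10 ✓

The sample is large enough, so use a z-interval (normal approximation) for the proportion.

For 95% confidence, z* = 1.96 (from standard normal table)

Standard error: SE = √(p̂(1-p̂)/n) = √(0.290000×0.710000/400) = 0.02268810

Margin of error: E = z* × SE = 1.96 × 0.02268810 = 0.044469

Z-interval: p̂ ± E = 0.290000 ± 0.044469 = (0.245531, 0.334469)

Rounded to 4 decimal places:

(0.2455, 0.3345)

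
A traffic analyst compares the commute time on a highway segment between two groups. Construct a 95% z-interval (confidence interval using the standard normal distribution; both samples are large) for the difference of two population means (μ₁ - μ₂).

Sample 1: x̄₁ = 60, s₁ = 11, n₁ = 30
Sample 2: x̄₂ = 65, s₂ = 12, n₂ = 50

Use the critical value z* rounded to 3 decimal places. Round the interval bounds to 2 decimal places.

Both samples are large (n₁ = 30 ≥ 30, n₂ = 50 ≥ 30), so a z-interval for the difference of means applies.

Point estimate: x̄₁ - x̄₂ = 60 - 65 = -5

Standard error: SE = √(s₁²/n₁ + s₂²/n₂)
= √(11²/30 + 12²/50)
= √(4.033333 + 2.880000)
= 2.629322

For 95% confidence, z* = 1.96 (from standard normal table)
Margin of error: E = z* × SE = 1.96 × 2.629322 = 5.1535

Z-interval: (x̄₁ - x̄₂) ± E = -5 ± 5.1535 = (-10.1535, 0.1535)

Rounded to 2 decimal places:

(-10.15, 0.15)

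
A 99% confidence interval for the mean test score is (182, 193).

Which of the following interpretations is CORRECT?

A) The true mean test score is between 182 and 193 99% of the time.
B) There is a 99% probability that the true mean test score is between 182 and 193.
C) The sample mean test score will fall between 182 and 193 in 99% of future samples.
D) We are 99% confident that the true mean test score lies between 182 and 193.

A confidence interval represents our confidence in the procedure, not a probability statement about the parameter.

Key concept: If we repeated this sampling process many times and computed a 99% CI each time, about 99% of those intervals would contain the true population parameter.

For this specific interval (182, 193):
- Midpoint (point estimate): 187.5
- Margin of error: 5.5

The correct interpretation is the one stating confidence that the true parameter lies in the interval — option D.

D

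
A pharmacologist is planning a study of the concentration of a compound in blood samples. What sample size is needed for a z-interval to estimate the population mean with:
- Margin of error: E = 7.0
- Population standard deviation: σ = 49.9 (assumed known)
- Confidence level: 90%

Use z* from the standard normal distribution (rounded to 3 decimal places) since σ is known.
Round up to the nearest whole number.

Using z* since population σ is known (z-interval formula).

For 90% confidence, z* = 1.645 (from standard normal table)

Sample size formula for z-interval: n = (z*σ/E)²

n = (1.645 × 49.9 / 7.0)²
  = (11.726500)²
  = 137.5108

Round up to the nearest whole number: n = 138

138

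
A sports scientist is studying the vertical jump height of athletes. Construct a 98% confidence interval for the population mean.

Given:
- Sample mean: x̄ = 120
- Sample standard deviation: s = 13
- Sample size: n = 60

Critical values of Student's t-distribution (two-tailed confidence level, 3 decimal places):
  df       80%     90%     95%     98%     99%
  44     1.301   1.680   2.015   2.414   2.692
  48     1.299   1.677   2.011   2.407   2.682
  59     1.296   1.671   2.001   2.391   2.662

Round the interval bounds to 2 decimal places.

The population standard deviation σ is unknown (only the sample standard deviation s is given), so use a t-interval with df = n - 1 = 60 - 1 = 59.

For 98% confidence with df = 59, t* = 2.391 (from t-table)

Standard error: SE = s/√n = 13/√60 = 1.678293

Margin of error: E = t* × SE = 2.391 × 1.678293 = 4.0128

T-interval: x̄ ± E = 120 ± 4.0128 = (115.9872, 124.0128)

Rounded to 2 decimal places:

(115.99, 124.01)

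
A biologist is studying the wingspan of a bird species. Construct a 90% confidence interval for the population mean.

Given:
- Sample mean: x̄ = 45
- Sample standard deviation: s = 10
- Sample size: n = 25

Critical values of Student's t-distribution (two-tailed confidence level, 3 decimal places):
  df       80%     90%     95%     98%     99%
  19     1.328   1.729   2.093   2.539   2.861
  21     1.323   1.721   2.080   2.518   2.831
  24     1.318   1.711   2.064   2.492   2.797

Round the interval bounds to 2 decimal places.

The population standard deviation σ is unknown (only the sample standard deviation s is given), so use a t-interval with df = n - 1 = 25 - 1 = 24.

For 90% confidence with df = 24, t* = 1.711 (from t-table)

Standard error: SE = s/√n = 10/√25 = 2.000000

Margin of error: E = t* × SE = 1.711 × 2.000000 = 3.4220

T-interval: x̄ ± E = 45 ± 3.4220 = (41.5780, 48.4220)

Rounded to 2 decimal places:

(41.58, 48.42)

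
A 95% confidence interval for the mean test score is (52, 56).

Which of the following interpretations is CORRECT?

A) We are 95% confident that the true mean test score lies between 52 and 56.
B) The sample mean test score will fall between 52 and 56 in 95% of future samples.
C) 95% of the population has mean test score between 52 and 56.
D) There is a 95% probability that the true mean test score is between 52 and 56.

A confidence interval represents our confidence in the procedure, not a probability statement about the parameter.

Key concept: If we repeated this sampling process many times and computed a 95% CI each time, about 95% of those intervals would contain the true population parameter.

For this specific interval (52, 56):
- Midpoint (point estimate): 54
- Margin of error: 2

The correct interpretation is the one stating confidence that the true parameter lies in the interval — option A.

A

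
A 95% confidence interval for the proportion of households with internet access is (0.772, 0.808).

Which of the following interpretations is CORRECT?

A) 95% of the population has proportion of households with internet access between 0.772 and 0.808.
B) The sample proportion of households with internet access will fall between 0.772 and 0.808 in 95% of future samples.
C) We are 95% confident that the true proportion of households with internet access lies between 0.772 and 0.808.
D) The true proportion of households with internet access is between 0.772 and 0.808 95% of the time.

A confidence interval represents our confidence in the procedure, not a probability statement about the parameter.

Key concept: If we repeated this sampling process many times and computed a 95% CI each time, about 95% of those intervals would contain the true population parameter.

For this specific interval (0.772, 0.808):
- Midpoint (point estimate): 0.79
- Margin of error: 0.018

The correct interpretation is the one stating confidence that the true parameter lies in the interval — option C.

C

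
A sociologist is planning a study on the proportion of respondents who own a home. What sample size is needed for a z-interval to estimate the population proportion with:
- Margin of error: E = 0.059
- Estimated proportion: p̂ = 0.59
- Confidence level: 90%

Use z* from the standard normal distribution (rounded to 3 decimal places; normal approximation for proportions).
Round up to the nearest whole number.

Using z* for proportion z-interval (normal approximation).

For 90% confidence, z* = 1.645 (from standard normal table)

Sample size formula for proportion z-interval: n = z*²p̂(1-p̂)/E²

n = 1.645² × 0.59 × 0.41 / 0.059²
  = 2.706025 × 0.2419 / 0.003481
  = 188.0458

Round up to the nearest whole number: n = 189

189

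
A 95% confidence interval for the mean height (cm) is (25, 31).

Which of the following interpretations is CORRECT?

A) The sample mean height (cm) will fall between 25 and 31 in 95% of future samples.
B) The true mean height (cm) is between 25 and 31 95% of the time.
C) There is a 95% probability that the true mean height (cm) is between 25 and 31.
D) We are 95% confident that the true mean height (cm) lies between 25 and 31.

A confidence interval represents our confidence in the procedure, not a probability statement about the parameter.

Key concept: If we repeated this sampling process many times and computed a 95% CI each time, about 95% of those intervals would contain the true population parameter.

For this specific interval (25, 31):
- Midpoint (point estimate): 28
- Margin of error: 3

The correct interpretation is the one stating confidence that the true parameter lies in the interval — option D.

D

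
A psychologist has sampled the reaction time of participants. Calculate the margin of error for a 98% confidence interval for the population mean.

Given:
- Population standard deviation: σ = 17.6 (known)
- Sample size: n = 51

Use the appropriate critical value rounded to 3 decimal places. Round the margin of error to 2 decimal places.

The population standard deviation σ is known, so use the z-interval margin of error formula.

For 98% confidence, z* = 2.326 (from standard normal table)

Margin of error formula for z-interval: E = z* × σ/√n

E = 2.326 × 17.6/√51
  = 2.326 × 2.464493
  = 5.7324

Rounded to 2 decimal places:

5.73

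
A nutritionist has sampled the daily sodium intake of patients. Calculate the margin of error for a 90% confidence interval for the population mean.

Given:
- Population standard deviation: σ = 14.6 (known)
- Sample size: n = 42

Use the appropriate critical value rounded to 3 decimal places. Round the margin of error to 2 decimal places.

The population standard deviation σ is known, so use the z-interval margin of error formula.

For 90% confidence, z* = 1.645 (from standard normal table)

Margin of error formula for z-interval: E = z* × σ/√n

E = 1.645 × 14.6/√42
  = 1.645 × 2.252829
  = 3.7059

Rounded to 2 decimal places:

3.71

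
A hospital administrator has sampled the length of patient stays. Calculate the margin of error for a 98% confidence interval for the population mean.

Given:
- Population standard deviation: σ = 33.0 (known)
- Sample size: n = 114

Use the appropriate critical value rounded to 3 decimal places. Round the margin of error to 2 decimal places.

The population standard deviation σ is known, so use the z-interval margin of error formula.

For 98% confidence, z* = 2.326 (from standard normal table)

Margin of error formula for z-interval: E = z* × σ/√n

E = 2.326 × 33.0/√114
  = 2.326 × 3.090733
  = 7.1890

Rounded to 2 decimal places:

7.19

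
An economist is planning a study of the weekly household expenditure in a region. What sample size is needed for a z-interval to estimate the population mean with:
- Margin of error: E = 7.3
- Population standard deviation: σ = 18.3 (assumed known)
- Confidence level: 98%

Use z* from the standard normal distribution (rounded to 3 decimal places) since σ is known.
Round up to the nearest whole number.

Using z* since population σ is known (z-interval formula).

For 98% confidence, z* = 2.326 (from standard normal table)

Sample size formula for z-interval: n = (z*σ/E)²

n = (2.326 × 18.3 / 7.3)²
  = (5.830932)²
  = 33.9998

Round up to the nearest whole number: n = 34

34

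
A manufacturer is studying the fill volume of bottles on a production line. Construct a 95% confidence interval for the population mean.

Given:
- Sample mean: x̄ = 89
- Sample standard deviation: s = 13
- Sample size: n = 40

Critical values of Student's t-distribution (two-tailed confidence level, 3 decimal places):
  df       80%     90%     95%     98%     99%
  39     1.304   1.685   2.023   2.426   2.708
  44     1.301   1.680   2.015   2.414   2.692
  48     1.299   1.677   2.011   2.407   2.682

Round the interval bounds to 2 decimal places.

The population standard deviation σ is unknown (only the sample standard deviation s is given), so use a t-interval with df = n - 1 = 40 - 1 = 39.

For 95% confidence with df = 39, t* = 2.023 (from t-table)

Standard error: SE = s/√n = 13/√40 = 2.055480

Margin of error: E = t* × SE = 2.023 × 2.055480 = 4.1582

T-interval: x̄ ± E = 89 ± 4.1582 = (84.8418, 93.1582)

Rounded to 2 decimal places:

(84.84, 93.16)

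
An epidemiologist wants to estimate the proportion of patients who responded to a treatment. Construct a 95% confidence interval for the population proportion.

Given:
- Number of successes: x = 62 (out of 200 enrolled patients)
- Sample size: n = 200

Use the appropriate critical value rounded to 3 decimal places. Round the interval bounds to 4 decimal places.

Sample proportion: p̂ = 62/200 = 0.310000

Check conditions for normal approximation:
  np̂ = 62 ≥ 10 ✓
  n(1-p̂) = 138 ≥ 10 ✓

The sample is large enough, so use a z-interval (normal approximation) for the proportion.

For 95% confidence, z* = 1.96 (from standard normal table)

Standard error: SE = √(p̂(1-p̂)/n) = √(0.310000×0.690000/200) = 0.03270321

Margin of error: E = z* × SE = 1.96 × 0.03270321 = 0.064098

Z-interval: p̂ ± E = 0.310000 ± 0.064098 = (0.245902, 0.374098)

Rounded to 4 decimal places:

(0.2459, 0.3741)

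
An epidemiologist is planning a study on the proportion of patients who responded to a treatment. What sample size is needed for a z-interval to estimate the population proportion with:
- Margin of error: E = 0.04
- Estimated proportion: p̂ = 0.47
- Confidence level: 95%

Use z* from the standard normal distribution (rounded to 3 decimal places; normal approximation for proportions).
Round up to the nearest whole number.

Using z* for proportion z-interval (normal approximation).

For 95% confidence, z* = 1.96 (from standard normal table)

Sample size formula for proportion z-interval: n = z*²p̂(1-p̂)/E²

n = 1.96² × 0.47 × 0.53 / 0.04²
  = 3.8416 × 0.2491 / 0.0016
  = 598.0891

Round up to the nearest whole number: n = 599

599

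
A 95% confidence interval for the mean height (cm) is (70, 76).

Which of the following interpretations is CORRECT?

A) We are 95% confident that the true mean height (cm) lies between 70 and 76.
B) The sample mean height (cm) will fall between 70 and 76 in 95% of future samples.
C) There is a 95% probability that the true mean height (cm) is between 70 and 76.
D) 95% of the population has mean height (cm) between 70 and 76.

A confidence interval represents our confidence in the procedure, not a probability statement about the parameter.

Key concept: If we repeated this sampling process many times and computed a 95% CI each time, about 95% of those intervals would contain the true population parameter.

For this specific interval (70, 76):
- Midpoint (point estimate): 73
- Margin of error: 3

The correct interpretation is the one stating confidence that the true parameter lies in the interval — option A.

A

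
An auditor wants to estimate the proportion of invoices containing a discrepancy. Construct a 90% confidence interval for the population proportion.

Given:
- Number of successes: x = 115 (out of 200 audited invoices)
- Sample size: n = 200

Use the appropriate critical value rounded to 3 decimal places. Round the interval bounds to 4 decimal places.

Sample proportion: p̂ = 115/200 = 0.575000

Check conditions for normal approximation:
  np̂ = 115 ≥ 10 ✓
  n(1-p̂) = 85 ≥ 10 ✓

The sample is large enough, so use a z-interval (normal approximation) for the proportion.

For 90% confidence, z* = 1.645 (from standard normal table)

Standard error: SE = √(p̂(1-p̂)/n) = √(0.575000×0.425000/200) = 0.03495533

Margin of error: E = z* × SE = 1.645 × 0.03495533 = 0.057502

Z-interval: p̂ ± E = 0.575000 ± 0.057502 = (0.517498, 0.632502)

Rounded to 4 decimal places:

(0.5175, 0.6325)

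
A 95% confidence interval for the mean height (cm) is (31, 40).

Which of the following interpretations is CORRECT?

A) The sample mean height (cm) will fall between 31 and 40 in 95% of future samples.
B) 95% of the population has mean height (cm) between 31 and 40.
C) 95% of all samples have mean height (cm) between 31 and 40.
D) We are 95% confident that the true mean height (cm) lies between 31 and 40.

A confidence interval represents our confidence in the procedure, not a probability statement about the parameter.

Key concept: If we repeated this sampling process many times and computed a 95% CI each time, about 95% of those intervals would contain the true population parameter.

For this specific interval (31, 40):
- Midpoint (point estimate): 35.5
- Margin of error: 4.5

The correct interpretation is the one stating confidence that the true parameter lies in the interval — option D.

D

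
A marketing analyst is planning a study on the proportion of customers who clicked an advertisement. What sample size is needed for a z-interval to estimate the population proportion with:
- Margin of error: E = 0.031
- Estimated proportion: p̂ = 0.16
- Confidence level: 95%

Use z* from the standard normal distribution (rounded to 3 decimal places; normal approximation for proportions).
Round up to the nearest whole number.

Using z* for proportion z-interval (normal approximation).

For 95% confidence, z* = 1.96 (from standard normal table)

Sample size formula for proportion z-interval: n = z*²p̂(1-p̂)/E²

n = 1.96² × 0.16 × 0.84 / 0.031²
  = 3.8416 × 0.1344 / 0.000961
  = 537.2643

Round up to the nearest whole number: n = 538

538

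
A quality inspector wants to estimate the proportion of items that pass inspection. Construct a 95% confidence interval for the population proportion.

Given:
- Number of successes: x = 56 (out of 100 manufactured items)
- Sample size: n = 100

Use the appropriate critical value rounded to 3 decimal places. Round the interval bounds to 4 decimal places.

Sample proportion: p̂ = 56/100 = 0.560000

Check conditions for normal approximation:
  np̂ = 56 ≥ 10 ✓
  n(1-p̂) = 44 ≥ 10 ✓

The sample is large enough, so use a z-interval (normal approximation) for the proportion.

For 95% confidence, z* = 1.96 (from standard normal table)

Standard error: SE = √(p̂(1-p̂)/n) = √(0.560000×0.440000/100) = 0.04963869

Margin of error: E = z* × SE = 1.96 × 0.04963869 = 0.097292

Z-interval: p̂ ± E = 0.560000 ± 0.097292 = (0.462708, 0.657292)

Rounded to 4 decimal places:

(0.4627, 0.6573)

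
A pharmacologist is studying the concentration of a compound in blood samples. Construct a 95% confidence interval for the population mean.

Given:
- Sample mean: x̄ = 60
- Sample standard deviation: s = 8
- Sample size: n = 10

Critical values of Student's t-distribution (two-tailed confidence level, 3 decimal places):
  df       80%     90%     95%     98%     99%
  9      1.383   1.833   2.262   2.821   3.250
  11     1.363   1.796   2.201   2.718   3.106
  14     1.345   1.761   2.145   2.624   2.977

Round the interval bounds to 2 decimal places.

The population standard deviation σ is unknown (only the sample standard deviation s is given), so use a t-interval with df = n - 1 = 10 - 1 = 9.

For 95% confidence with df = 9, t* = 2.262 (from t-table)

Standard error: SE = s/√n = 8/√10 = 2.529822

Margin of error: E = t* × SE = 2.262 × 2.529822 = 5.7225

T-interval: x̄ ± E = 60 ± 5.7225 = (54.2775, 65.7225)

Rounded to 2 decimal places:

(54.28, 65.72)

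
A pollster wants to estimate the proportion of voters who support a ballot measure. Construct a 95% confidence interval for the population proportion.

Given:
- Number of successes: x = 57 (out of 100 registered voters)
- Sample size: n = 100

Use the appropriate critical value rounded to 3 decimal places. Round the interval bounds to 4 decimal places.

Sample proportion: p̂ = 57/100 = 0.570000

Check conditions for normal approximation:
  np̂ = 57 ≥ 10 ✓
  n(1-p̂) = 43 ≥ 10 ✓

The sample is large enough, so use a z-interval (normal approximation) for the proportion.

For 95% confidence, z* = 1.96 (from standard normal table)

Standard error: SE = √(p̂(1-p̂)/n) = √(0.570000×0.430000/100) = 0.04950758

Margin of error: E = z* × SE = 1.96 × 0.04950758 = 0.097035

Z-interval: p̂ ± E = 0.570000 ± 0.097035 = (0.472965, 0.667035)

Rounded to 4 decimal places:

(0.4730, 0.6670)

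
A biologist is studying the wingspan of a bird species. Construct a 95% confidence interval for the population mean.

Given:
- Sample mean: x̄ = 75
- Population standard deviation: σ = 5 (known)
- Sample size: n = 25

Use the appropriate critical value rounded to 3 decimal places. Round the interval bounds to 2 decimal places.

The population standard deviation σ is known, so use a z-interval (standard normal critical value).

For 95% confidence, z* = 1.96 (from standard normal table)

Standard error: SE = σ/√n = 5/√25 = 1.000000

Margin of error: E = z* × SE = 1.96 × 1.000000 = 1.9600

Z-interval: x̄ ± E = 75 ± 1.9600 = (73.0400, 76.9600)

Rounded to 2 decimal places:

(73.04, 76.96)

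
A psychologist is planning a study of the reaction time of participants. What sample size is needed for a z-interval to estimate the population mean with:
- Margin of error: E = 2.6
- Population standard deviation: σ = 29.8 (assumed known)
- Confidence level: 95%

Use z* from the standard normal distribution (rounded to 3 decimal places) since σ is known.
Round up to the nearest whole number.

Using z* since population σ is known (z-interval formula).

For 95% confidence, z* = 1.96 (from standard normal table)

Sample size formula for z-interval: n = (z*σ/E)²

n = (1.96 × 29.8 / 2.6)²
  = (22.464615)²
  = 504.6589

Round up to the nearest whole number: n = 505

505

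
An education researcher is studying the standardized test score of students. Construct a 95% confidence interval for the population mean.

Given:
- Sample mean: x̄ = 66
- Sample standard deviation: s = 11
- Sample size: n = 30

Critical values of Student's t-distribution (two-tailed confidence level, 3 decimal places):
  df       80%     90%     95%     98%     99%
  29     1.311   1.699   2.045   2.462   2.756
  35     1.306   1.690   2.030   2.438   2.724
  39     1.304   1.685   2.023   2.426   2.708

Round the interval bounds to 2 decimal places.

The population standard deviation σ is unknown (only the sample standard deviation s is given), so use a t-interval with df = n - 1 = 30 - 1 = 29.

For 95% confidence with df = 29, t* = 2.045 (from t-table)

Standard error: SE = s/√n = 11/√30 = 2.008316

Margin of error: E = t* × SE = 2.045 × 2.008316 = 4.1070

T-interval: x̄ ± E = 66 ± 4.1070 = (61.8930, 70.1070)

Rounded to 2 decimal places:

(61.89, 70.11)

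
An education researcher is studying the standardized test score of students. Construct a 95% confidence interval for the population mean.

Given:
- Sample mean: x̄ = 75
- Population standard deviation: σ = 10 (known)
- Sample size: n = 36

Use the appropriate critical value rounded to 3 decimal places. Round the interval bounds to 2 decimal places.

The population standard deviation σ is known, so use a z-interval (standard normal critical value).

For 95% confidence, z* = 1.96 (from standard normal table)

Standard error: SE = σ/√n = 10/√36 = 1.666667

Margin of error: E = z* × SE = 1.96 × 1.666667 = 3.2667

Z-interval: x̄ ± E = 75 ± 3.2667 = (71.7333, 78.2667)

Rounded to 2 decimal places:

(71.73, 78.27)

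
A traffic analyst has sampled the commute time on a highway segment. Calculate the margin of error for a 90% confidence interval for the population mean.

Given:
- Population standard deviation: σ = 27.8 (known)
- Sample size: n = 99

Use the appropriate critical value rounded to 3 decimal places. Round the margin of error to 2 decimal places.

The population standard deviation σ is known, so use the z-interval margin of error formula.

For 90% confidence, z* = 1.645 (from standard normal table)

Margin of error formula for z-interval: E = z* × σ/√n

E = 1.645 × 27.8/√99
  = 1.645 × 2.794005
  = 4.5961

Rounded to 2 decimal places:

4.60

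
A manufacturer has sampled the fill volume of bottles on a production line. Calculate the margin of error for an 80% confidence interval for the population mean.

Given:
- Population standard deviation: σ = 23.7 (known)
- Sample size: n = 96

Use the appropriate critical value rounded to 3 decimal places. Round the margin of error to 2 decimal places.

The population standard deviation σ is known, so use the z-interval margin of error formula.

For 80% confidence, z* = 1.282 (from standard normal table)

Margin of error formula for z-interval: E = z* × σ/√n

E = 1.282 × 23.7/√96
  = 1.282 × 2.418871
  = 3.1010

Rounded to 2 decimal places:

3.10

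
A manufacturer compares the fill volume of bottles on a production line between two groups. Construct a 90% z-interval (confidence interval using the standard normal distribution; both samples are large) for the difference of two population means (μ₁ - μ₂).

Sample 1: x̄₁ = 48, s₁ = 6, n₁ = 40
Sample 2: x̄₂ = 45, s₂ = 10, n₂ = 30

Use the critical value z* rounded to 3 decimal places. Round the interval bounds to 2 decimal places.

Both samples are large (n₁ = 40 ≥ 30, n₂ = 30 ≥ 30), so a z-interval for the difference of means applies.

Point estimate: x̄₁ - x̄₂ = 48 - 45 = 3

Standard error: SE = √(s₁²/n₁ + s₂²/n₂)
= √(6²/40 + 10²/30)
= √(0.900000 + 3.333333)
= 2.057507

For 90% confidence, z* = 1.645 (from standard normal table)
Margin of error: E = z* × SE = 1.645 × 2.057507 = 3.3846

Z-interval: (x̄₁ - x̄₂) ± E = 3 ± 3.3846 = (-0.3846, 6.3846)

Rounded to 2 decimal places:

(-0.38, 6.38)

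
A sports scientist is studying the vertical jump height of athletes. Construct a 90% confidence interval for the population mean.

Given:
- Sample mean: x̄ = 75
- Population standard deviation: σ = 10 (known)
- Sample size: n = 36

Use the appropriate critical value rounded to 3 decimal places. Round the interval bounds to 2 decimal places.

The population standard deviation σ is known, so use a z-interval (standard normal critical value).

For 90% confidence, z* = 1.645 (from standard normal table)

Standard error: SE = σ/√n = 10/√36 = 1.666667

Margin of error: E = z* × SE = 1.645 × 1.666667 = 2.7417

Z-interval: x̄ ± E = 75 ± 2.7417 = (72.2583, 77.7417)

Rounded to 2 decimal places:

(72.26, 77.74)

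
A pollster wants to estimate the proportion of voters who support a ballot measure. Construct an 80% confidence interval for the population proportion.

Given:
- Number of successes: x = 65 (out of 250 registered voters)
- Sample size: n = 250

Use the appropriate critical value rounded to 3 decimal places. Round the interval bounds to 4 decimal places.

Sample proportion: p̂ = 65/250 = 0.260000

Check conditions for normal approximation:
  np̂ = 65 ≥ 10 ✓
  n(1-p̂) = 185 ≥ 10 ✓

The sample is large enough, so use a z-interval (normal approximation) for the proportion.

For 80% confidence, z* = 1.282 (from standard normal table)

Standard error: SE = √(p̂(1-p̂)/n) = √(0.260000×0.740000/250) = 0.02774167

Margin of error: E = z* × SE = 1.282 × 0.02774167 = 0.035565

Z-interval: p̂ ± E = 0.260000 ± 0.035565 = (0.224435, 0.295565)

Rounded to 4 decimal places:

(0.2244, 0.2956)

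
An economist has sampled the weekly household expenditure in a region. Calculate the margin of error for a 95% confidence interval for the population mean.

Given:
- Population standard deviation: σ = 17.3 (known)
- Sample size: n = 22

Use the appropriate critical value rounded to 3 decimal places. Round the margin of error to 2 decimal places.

The population standard deviation σ is known, so use the z-interval margin of error formula.

For 95% confidence, z* = 1.96 (from standard normal table)

Margin of error formula for z-interval: E = z* × σ/√n

E = 1.96 × 17.3/√22
  = 1.96 × 3.688372
  = 7.2292

Rounded to 2 decimal places:

7.23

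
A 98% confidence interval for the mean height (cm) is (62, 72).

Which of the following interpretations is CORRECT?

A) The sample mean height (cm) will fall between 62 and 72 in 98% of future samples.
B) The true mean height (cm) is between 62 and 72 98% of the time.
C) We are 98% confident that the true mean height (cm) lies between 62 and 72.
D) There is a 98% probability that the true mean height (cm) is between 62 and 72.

A confidence interval represents our confidence in the procedure, not a probability statement about the parameter.

Key concept: If we repeated this sampling process many times and computed a 98% CI each time, about 98% of those intervals would contain the true population parameter.

For this specific interval (62, 72):
- Midpoint (point estimate): 67
- Margin of error: 5

The correct interpretation is the one stating confidence that the true parameter lies in the interval — option C.

C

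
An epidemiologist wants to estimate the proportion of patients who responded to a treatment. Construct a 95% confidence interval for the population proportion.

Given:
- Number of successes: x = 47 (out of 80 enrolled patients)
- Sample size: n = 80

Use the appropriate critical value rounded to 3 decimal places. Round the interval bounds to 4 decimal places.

Sample proportion: p̂ = 47/80 = 0.587500

Check conditions for normal approximation:
  np̂ = 47 ≥ 10 ✓
  n(1-p̂) = 33 ≥ 10 ✓

The sample is large enough, so use a z-interval (normal approximation) for the proportion.

For 95% confidence, z* = 1.96 (from standard normal table)

Standard error: SE = √(p̂(1-p̂)/n) = √(0.587500×0.412500/80) = 0.05503905

Margin of error: E = z* × SE = 1.96 × 0.05503905 = 0.107877

Z-interval: p̂ ± E = 0.587500 ± 0.107877 = (0.479623, 0.695377)

Rounded to 4 decimal places:

(0.4796, 0.6954)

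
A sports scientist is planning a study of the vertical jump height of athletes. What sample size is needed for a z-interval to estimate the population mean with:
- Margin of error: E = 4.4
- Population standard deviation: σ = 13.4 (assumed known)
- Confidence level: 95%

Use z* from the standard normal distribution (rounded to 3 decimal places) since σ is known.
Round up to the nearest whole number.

Using z* since population σ is known (z-interval formula).

For 95% confidence, z* = 1.96 (from standard normal table)

Sample size formula for z-interval: n = (z*σ/E)²

n = (1.96 × 13.4 / 4.4)²
  = (5.969091)²
  = 35.6300

Round up to the nearest whole number: n = 36

36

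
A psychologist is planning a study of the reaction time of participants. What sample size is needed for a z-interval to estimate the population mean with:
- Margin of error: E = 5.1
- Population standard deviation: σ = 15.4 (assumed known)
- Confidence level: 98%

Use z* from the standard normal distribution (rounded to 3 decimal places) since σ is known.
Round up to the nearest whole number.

Using z* since population σ is known (z-interval formula).

For 98% confidence, z* = 2.326 (from standard normal table)

Sample size formula for z-interval: n = (z*σ/E)²

n = (2.326 × 15.4 / 5.1)²
  = (7.023608)²
  = 49.3311

Round up to the nearest whole number: n = 50

50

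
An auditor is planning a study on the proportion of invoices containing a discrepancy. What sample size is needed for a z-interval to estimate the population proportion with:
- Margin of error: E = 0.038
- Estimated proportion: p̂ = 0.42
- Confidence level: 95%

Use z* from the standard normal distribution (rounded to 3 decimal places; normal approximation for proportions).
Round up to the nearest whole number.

Using z* for proportion z-interval (normal approximation).

For 95% confidence, z* = 1.96 (from standard normal table)

Sample size formula for proportion z-interval: n = z*²p̂(1-p̂)/E²

n = 1.96² × 0.42 × 0.58 / 0.038²
  = 3.8416 × 0.2436 / 0.001444
  = 648.0705

Round up to the nearest whole number: n = 649

649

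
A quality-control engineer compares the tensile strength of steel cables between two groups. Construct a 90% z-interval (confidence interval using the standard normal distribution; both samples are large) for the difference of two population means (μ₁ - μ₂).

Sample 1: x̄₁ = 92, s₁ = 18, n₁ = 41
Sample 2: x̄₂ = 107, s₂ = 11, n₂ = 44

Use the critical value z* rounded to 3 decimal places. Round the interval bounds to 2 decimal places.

Both samples are large (n₁ = 41 ≥ 30, n₂ = 44 ≥ 30), so a z-interval for the difference of means applies.

Point estimate: x̄₁ - x̄₂ = 92 - 107 = -15

Standard error: SE = √(s₁²/n₁ + s₂²/n₂)
= √(18²/41 + 11²/44)
= √(7.902439 + 2.750000)
= 3.263807

For 90% confidence, z* = 1.645 (from standard normal table)
Margin of error: E = z* × SE = 1.645 × 3.263807 = 5.3690

Z-interval: (x̄₁ - x̄₂) ± E = -15 ± 5.3690 = (-20.3690, -9.6310)

Rounded to 2 decimal places:

(-20.37, -9.63)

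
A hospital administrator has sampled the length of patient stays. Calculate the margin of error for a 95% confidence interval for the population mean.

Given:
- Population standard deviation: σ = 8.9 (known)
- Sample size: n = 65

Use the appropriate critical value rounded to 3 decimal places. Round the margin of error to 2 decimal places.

The population standard deviation σ is known, so use the z-interval margin of error formula.

For 95% confidence, z* = 1.96 (from standard normal table)

Margin of error formula for z-interval: E = z* × σ/√n

E = 1.96 × 8.9/√65
  = 1.96 × 1.103909
  = 2.1637

Rounded to 2 decimal places:

2.16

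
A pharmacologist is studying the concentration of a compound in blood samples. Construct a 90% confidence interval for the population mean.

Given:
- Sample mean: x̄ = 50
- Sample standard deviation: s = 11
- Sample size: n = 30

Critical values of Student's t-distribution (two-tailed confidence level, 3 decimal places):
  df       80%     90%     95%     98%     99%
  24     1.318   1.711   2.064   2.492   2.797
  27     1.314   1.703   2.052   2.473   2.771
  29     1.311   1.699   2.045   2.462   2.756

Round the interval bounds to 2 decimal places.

The population standard deviation σ is unknown (only the sample standard deviation s is given), so use a t-interval with df = n - 1 = 30 - 1 = 29.

For 90% confidence with df = 29, t* = 1.699 (from t-table)

Standard error: SE = s/√n = 11/√30 = 2.008316

Margin of error: E = t* × SE = 1.699 × 2.008316 = 3.4121

T-interval: x̄ ± E = 50 ± 3.4121 = (46.5879, 53.4121)

Rounded to 2 decimal places:

(46.59, 53.41)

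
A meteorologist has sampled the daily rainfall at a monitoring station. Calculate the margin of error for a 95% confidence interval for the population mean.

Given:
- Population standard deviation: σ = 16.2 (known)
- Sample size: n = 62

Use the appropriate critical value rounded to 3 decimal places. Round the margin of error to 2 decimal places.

The population standard deviation σ is known, so use the z-interval margin of error formula.

For 95% confidence, z* = 1.96 (from standard normal table)

Margin of error formula for z-interval: E = z* × σ/√n

E = 1.96 × 16.2/√62
  = 1.96 × 2.057402
  = 4.0325

Rounded to 2 decimal places:

4.03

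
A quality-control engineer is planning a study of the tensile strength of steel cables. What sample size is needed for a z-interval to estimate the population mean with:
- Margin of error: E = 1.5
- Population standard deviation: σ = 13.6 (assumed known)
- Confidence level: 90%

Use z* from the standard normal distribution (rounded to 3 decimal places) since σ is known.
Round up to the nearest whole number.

Using z* since population σ is known (z-interval formula).

For 90% confidence, z* = 1.645 (from standard normal table)

Sample size formula for z-interval: n = (z*σ/E)²

n = (1.645 × 13.6 / 1.5)²
  = (14.914667)²
  = 222.4473

Round up to the nearest whole number: n = 223

223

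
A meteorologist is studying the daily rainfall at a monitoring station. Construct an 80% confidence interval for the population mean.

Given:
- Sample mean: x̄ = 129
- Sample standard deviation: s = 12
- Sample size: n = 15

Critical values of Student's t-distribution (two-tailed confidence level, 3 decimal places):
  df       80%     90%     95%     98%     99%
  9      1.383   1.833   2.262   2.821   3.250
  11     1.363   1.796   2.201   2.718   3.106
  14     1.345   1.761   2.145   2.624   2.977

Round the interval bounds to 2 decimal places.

The population standard deviation σ is unknown (only the sample standard deviation s is given), so use a t-interval with df = n - 1 = 15 - 1 = 14.

For 80% confidence with df = 14, t* = 1.345 (from t-table)

Standard error: SE = s/√n = 12/√15 = 3.098387

Margin of error: E = t* × SE = 1.345 × 3.098387 = 4.1673

T-interval: x̄ ± E = 129 ± 4.1673 = (124.8327, 133.1673)

Rounded to 2 decimal places:

(124.83, 133.17)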